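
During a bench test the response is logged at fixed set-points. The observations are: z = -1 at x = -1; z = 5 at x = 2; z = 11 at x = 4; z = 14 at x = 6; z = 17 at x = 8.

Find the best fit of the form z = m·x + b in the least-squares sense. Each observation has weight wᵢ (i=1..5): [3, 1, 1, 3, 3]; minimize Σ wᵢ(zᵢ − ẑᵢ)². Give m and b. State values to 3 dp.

The normal equations are: 323·m + 45·b = 717;  45·m + 11·b = 106.
Δ = 323·11 − 45² = 1528.
m = (717·11 − 45·106)/1528 = 3117/1528; b = (323·106 − 45·717)/1528 = 1973/1528.

m = 2.040, b = 1.291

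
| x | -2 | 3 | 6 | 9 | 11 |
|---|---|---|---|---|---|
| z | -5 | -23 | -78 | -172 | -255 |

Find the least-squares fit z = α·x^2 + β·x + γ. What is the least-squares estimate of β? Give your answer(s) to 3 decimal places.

Sums needed: Σx^2·x^2 = 22595, Σx^2·x = 2295, Σx^2 = 251, Σx·x = 251, Σx = 27, Σ1 = 5.
Moment sums: Σx^2·z = -47822, Σx·z = -4880, Σz = -533.
Solving the 3×3 system (Gaussian elimination) gives α = -69831/35126, β = -22348/17563, γ = 349/5018.

β = -1.272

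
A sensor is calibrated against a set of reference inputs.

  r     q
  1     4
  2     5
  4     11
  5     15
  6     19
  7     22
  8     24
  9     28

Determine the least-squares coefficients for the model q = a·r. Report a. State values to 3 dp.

Compute the Gram sums: Σr·r = 276.
Right-hand side: Σr·q = 845.
Normal equations: [[276]]·[a]ᵀ = [845]ᵀ.
Hence a = 845 / 276 ≈ 3.06159.

a = 3.062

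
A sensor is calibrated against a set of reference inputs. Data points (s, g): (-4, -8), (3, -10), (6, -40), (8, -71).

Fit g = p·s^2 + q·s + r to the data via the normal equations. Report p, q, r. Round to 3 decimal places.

Entries of AᵀA: Σs^2·s^2 = 5729, Σs^2·s = 691, Σs^2 = 125, Σs·s = 125, Σs = 13, Σ1 = 4.
Right-hand side: Σs^2·g = -6202, Σs·g = -806, Σg = -129.
Row-reducing yields p = -3089/3100, q = -3859/3100, r = 4549/1550.

p = -0.996, q = -1.245, r = 2.935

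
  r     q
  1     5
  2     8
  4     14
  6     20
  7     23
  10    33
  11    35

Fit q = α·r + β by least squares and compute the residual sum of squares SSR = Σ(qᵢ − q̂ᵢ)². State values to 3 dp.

Forming XᵀX = [[327, 41]; [41, 7]] and Xᵀq = [1073, 138]ᵀ gives XᵀX·[α, β]ᵀ = Xᵀq.
det = 327·7 − 41² = 608.
α = (1073·7 − 41·138)/608 = 1853/608; β = (327·138 − 41·1073)/608 = 1133/608.
Residuals: 27/304, 25/608, -33/608, -91/608, -15/76, 401/608, -59/152; SSR = 401/608.

SSR = 0.660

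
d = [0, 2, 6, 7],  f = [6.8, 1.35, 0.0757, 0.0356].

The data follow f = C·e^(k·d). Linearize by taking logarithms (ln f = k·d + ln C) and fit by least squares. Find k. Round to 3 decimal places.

With ln fᵢ as the transformed response and dᵢ as the regressor:
Sums: Σd = 15.0000, Σ(d)² = 89.0000, Σln f = -3.6994, Σd·ln f = -38.2335.
Normal system: [[89.0000, 15.0000]; [15.0000, 4]]·[k, ln C]ᵀ = [-38.2335, -3.6994]ᵀ.
Solving (det = 131.0000): k = -0.74384, ln C = 1.86458.

k = -0.744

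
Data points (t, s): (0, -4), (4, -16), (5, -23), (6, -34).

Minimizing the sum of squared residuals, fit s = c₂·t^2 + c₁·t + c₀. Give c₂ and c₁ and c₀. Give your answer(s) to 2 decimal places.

Entries of XᵀX: Σt^2·t^2 = 2177, Σt^2·t = 405, Σt^2 = 77, Σt·t = 77, Σt = 15, Σ1 = 4.
For Xᵀs: Σt^2·s = -2055, Σt·s = -383, Σs = -77.
Solving the 3×3 system (Gaussian elimination) gives c₂ = -464/451, c₁ = 551/451, c₀ = -1816/451.

c₂ = -1.03, c₁ = 1.22, c₀ = -4.03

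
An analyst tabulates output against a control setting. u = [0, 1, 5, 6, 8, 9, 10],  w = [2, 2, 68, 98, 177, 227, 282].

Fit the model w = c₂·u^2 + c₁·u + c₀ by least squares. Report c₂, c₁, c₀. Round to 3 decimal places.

c₂ = 2.982, c₁ = -1.806, c₀ = 1.572

Normal-equation sums: Σu^2·u^2 = 22579, Σu^2·u = 2583, Σu^2 = 307, Σu·u = 307, Σu = 39, Σ1 = 7.
Right-hand side: Σu^2·w = 63145, Σu·w = 7209, Σw = 856.
Row-reducing yields c₂ = 49009/16436, c₁ = -7419/4109, c₀ = 25831/16436.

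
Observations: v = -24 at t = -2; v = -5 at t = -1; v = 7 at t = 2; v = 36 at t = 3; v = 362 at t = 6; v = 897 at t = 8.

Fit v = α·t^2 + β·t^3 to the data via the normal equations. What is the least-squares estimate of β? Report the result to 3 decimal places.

The normal system MᵀM·[α, β]ᵀ = Mᵀv is [[5506, 40786]; [40786, 309658]]·[α, β]ᵀ = [70691, 538681]ᵀ.
Eliminating β: 309658·(row 1) − 40786·(row 2) gives 41479152·α = 309658·70691 − 40786·538681 = -80609588, so α = -20152397/10369788.
Then β = (538681 − 40786·(-20152397/10369788))/309658 = 20693615/10369788.

β = 1.996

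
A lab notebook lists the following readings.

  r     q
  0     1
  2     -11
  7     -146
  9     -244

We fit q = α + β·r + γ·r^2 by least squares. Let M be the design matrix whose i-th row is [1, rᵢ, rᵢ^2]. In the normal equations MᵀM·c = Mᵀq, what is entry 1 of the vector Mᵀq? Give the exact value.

Entry 1 ↔ basis 1, so (Mᵀq)_{1} = Σᵢ qᵢ = (1)·(1) + (1)·(-11) + (1)·(-146) + (1)·(-244) = -400.

-400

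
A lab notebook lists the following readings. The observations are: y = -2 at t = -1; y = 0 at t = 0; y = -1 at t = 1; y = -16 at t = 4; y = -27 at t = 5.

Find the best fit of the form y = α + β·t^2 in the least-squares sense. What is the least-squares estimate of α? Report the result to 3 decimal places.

α = -0.178

The normal equations are: 5·α + 43·β = -46;  43·α + 883·β = -934.
(Σ1 = 5, Σt^2 = 43, Σt^2·t^2 = 883, Σy = -46, Σt^2·y = -934.)
det = 5·883 − 43² = 2566.
α = ((-46)·883 − 43·(-934))/2566 = -228/1283; β = (5·(-934) − 43·(-46))/2566 = -1346/1283.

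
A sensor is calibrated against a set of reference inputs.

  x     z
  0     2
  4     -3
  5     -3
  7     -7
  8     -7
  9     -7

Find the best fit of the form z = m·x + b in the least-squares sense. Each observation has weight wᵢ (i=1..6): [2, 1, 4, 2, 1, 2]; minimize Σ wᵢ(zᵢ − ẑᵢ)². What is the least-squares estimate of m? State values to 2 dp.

AᵀWA·[m, b]ᵀ = AᵀWz reads: 440·m + 64·b = -352;  64·m + 12·b = -46.
(Σwᵢ·x·x = 440, Σwᵢ·x = 64, Σwᵢ·1 = 12, Σwᵢ·x·z = -352, Σwᵢ·z = -46.)
Determinant 440·12 − 64² = 1184.
m = ((-352)·12 − 64·(-46))/1184 = -40/37; b = (440·(-46) − 64·(-352))/1184 = 143/74.

m = -1.08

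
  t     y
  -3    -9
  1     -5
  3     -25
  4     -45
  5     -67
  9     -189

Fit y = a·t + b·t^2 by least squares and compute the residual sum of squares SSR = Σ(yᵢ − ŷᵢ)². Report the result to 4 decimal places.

AᵀA·[a, b]ᵀ = Aᵀy reads: 141·a + 919·b = -2269;  919·a + 7605·b = -18015.
Δ = 141·7605 − 919² = 227744.
a = ((-2269)·7605 − 919·(-18015))/227744 = -87495/28468; b = (141·(-18015) − 919·(-2269))/227744 = -56863/28468.
Residuals: -315/1294, 1009/14234, 15638/7117, -5318/7117, -24153/14234, 6453/14234; SSR = 60747/7117.

SSR = 8.5355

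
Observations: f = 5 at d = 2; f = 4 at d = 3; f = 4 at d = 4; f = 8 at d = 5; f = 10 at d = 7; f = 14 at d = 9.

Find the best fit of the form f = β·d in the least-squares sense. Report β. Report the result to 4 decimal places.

β = 1.4891

Compute the Gram sums: Σd·d = 184.
Right-hand side: Σd·f = 274.
Hence β = 274 / 184 ≈ 1.48913.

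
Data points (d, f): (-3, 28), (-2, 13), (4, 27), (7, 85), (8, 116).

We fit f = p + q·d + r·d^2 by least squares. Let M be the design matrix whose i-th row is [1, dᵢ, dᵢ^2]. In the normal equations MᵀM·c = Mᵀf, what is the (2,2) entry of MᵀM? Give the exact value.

142

Row 2 ↔ basis d, column 2 ↔ basis d, so (MᵀM)_{2,2} = Σᵢ (d)·(d) = (-3)·(-3) + (-2)·(-2) + (4)·(4) + (7)·(7) + (8)·(8) = 142.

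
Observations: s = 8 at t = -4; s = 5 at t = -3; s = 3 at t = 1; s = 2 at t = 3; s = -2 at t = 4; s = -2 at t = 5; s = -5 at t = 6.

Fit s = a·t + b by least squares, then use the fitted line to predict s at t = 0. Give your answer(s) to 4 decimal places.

ŝ = 3.1875

Setting ∂/∂a … = 0 gives: 112·a + 12·b = -86;  12·a + 7·b = 9.
(Σt·t = 112, Σt = 12, Σ1 = 7, Σt·s = -86, Σs = 9.)
Δ = 112·7 − 12² = 640.
a = ((-86)·7 − 12·9)/640 = -71/64; b = (112·9 − 12·(-86))/640 = 51/16.
At t = 0: ŝ = (-71/64)·(0) + (51/16)·(1) = 51/16.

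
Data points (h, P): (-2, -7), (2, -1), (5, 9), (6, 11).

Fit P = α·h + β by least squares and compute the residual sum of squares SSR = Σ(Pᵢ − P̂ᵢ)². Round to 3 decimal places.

The normal equations are: 69·α + 11·β = 123;  11·α + 4·β = 12.
Eliminating β: 4·(row 1) − 11·(row 2) gives 155·α = 4·123 − 11·12 = 360, so α = 72/31.
Then β = (12 − 11·(72/31))/4 = -105/31.
Residuals: 32/31, -70/31, 24/31, 14/31; SSR = 216/31.

SSR = 6.968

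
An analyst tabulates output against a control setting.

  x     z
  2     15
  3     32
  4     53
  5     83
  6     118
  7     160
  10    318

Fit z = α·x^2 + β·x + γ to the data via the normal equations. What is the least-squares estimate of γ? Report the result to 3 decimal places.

From the data, Σx^2·x^2 = 14675, Σx^2·x = 1783, Σx^2 = 239, Σx·x = 239, Σx = 37, Σ1 = 7.
Right-hand side: Σx^2·z = 47159, Σx·z = 5761, Σz = 779.
Inverting the 3×3 Gram matrix, [α, β, γ]ᵀ = [22664/7483, 11950/7483, -4227/7483]ᵀ.

γ = -0.565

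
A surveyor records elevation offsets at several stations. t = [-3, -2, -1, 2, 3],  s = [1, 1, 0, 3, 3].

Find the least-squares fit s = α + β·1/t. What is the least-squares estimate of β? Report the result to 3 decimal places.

β = 2.146

Sums needed: Σ1 = 5, Σ1/t = -1, Σ1/t·1/t = 31/18.
For Xᵀs: Σs = 8, Σ1/t·s = 5/3.
Normal equations: [[5, -1]; [-1, 31/18]]·[α, β]ᵀ = [8, 5/3]ᵀ.
Determinant 5·(31/18) − (-1)² = 137/18.
α = (8·(31/18) − (-1)·(5/3))/(137/18) = 278/137; β = (5·(5/3) − (-1)·8)/(137/18) = 294/137.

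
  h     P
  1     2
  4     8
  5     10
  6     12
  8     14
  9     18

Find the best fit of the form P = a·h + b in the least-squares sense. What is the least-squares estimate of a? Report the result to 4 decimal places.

a = 1.8795

With design matrix X, XᵀX = [[223, 33]; [33, 6]] and XᵀP = [430, 64]ᵀ.
Δ = 223·6 − 33² = 249.
a = (430·6 − 33·64)/249 = 156/83; b = (223·64 − 33·430)/249 = 82/249.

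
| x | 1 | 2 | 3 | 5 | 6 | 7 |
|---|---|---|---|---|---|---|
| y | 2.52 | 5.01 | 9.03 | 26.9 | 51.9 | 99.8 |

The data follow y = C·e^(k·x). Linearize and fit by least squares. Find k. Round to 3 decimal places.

k = 0.600

Let Y = ln y. Fitting Y = k·x + ln C by least squares:
Sums: Σx = 24.0000, Σ(x)² = 124.0000, Σln y = 16.5809, Σx·ln y = 83.1275.
Normal system: [[124.0000, 24.0000]; [24.0000, 6]]·[k, ln C]ᵀ = [83.1275, 16.5809]ᵀ.
Solving (det = 168.0000): k = 0.60015, ln C = 0.36290.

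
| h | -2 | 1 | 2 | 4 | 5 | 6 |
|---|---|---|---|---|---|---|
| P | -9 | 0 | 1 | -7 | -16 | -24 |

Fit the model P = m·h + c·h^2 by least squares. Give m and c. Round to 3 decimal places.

Setting ∂/∂m … = 0 gives: 86·m + 406·c = -232;  406·m + 2210·c = -1408.
Δ = 86·2210 − 406² = 25224.
m = ((-232)·2210 − 406·(-1408))/25224 = 7366/3153; c = (86·(-1408) − 406·(-232))/25224 = -3362/3153.

m = 2.336, c = -1.066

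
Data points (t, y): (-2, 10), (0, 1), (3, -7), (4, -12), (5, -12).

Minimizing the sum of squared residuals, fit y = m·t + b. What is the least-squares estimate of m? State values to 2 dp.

The normal equations are: 54·m + 10·b = -149;  10·m + 5·b = -20.
(Σt·t = 54, Σt = 10, Σ1 = 5, Σt·y = -149, Σy = -20.)
Δ = 54·5 − 10² = 170.
m = ((-149)·5 − 10·(-20))/170 = -109/34; b = (54·(-20) − 10·(-149))/170 = 41/17.

m = -3.21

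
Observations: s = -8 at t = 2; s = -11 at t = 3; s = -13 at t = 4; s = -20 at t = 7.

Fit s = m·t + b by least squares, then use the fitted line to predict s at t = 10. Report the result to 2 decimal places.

Entries of XᵀX: Σt·t = 78, Σt = 16, Σ1 = 4.
Right-hand side: Σt·s = -241, Σs = -52.
Δ = 78·4 − 16² = 56.
m = ((-241)·4 − 16·(-52))/56 = -33/14; b = (78·(-52) − 16·(-241))/56 = -25/7.
At t = 10: ŝ = (-33/14)·(10) + (-25/7)·(1) = -190/7.

ŝ = -27.14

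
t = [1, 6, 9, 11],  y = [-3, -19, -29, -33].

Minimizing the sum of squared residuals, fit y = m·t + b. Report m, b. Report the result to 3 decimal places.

m = -3.066, b = -0.304

From the data, Σt·t = 239, Σt = 27, Σ1 = 4.
For Mᵀy: Σt·y = -741, Σy = -84.
So MᵀM·[m, b]ᵀ = Mᵀy: [[239, 27]; [27, 4]]·[m, b]ᵀ = [-741, -84]ᵀ.
Determinant 239·4 − 27² = 227.
m = ((-741)·4 − 27·(-84))/227 = -696/227; b = (239·(-84) − 27·(-741))/227 = -69/227.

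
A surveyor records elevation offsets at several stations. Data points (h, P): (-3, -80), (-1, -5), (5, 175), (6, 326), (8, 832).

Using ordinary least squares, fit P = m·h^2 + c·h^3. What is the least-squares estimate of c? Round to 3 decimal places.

Entries of AᵀA: Σh^2·h^2 = 6099, Σh^2·h^3 = 43425, Σh^3·h^3 = 325155.
For AᵀP: Σh^2·P = 68634, Σh^3·P = 520440.
So AᵀA·[m, c]ᵀ = AᵀP: [[6099, 43425]; [43425, 325155]]·[m, c]ᵀ = [68634, 520440]ᵀ.
Determinant 6099·325155 − 43425² = 97389720.
m = (68634·325155 − 43425·520440)/97389720 = -3149097/1082108; c = (6099·520440 − 43425·68634)/97389720 = 2152579/1082108.

c = 1.989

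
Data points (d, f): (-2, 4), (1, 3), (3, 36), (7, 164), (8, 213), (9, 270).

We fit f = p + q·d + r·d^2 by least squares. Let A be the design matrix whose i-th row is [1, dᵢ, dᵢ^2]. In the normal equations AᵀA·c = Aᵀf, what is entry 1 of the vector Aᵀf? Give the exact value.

Entry 1 ↔ basis 1, so (Aᵀf)_{1} = Σᵢ fᵢ = (1)·(4) + (1)·(3) + (1)·(36) + (1)·(164) + (1)·(213) + (1)·(270) = 690.

690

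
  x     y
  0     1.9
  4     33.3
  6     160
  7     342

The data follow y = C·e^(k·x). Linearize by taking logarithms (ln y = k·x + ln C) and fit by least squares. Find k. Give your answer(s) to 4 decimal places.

k = 0.7417

Taking logs, ln y = k·x + ln C, so regress ln y on x.
AᵀA = [[101.0000, 17.0000]; [17.0000, 4]], rhs = [85.3169, 15.0574]ᵀ  (here Σx = 17.0000, Σ(x)² = 101.0000, Σln y = 15.0574, Σx·ln y = 85.3169).
Slope k = (n·Σx·ln y − Σx·Σln y)/(n·Σ(x)² − (Σx)²) = (4·85.3169 − 17.0000·15.0574)/115.0000 = 0.74167; ln C = (Σln y − k·Σx)/n = 0.61225.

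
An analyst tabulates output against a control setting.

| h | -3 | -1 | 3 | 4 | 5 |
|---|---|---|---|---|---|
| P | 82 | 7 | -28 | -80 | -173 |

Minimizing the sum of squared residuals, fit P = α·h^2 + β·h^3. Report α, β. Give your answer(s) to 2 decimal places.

α = 3.06, β = -2.00

Entries of XᵀX: Σh^2·h^2 = 1044, Σh^2·h^3 = 4148, Σh^3·h^3 = 21180.
Right-hand side: Σh^2·P = -5112, Σh^3·P = -29722.
So XᵀX·[α, β]ᵀ = XᵀP: [[1044, 4148]; [4148, 21180]]·[α, β]ᵀ = [-5112, -29722]ᵀ.
Δ = 1044·21180 − 4148² = 4906016.
α = ((-5112)·21180 − 4148·(-29722))/4906016 = 1876837/613252; β = (1044·(-29722) − 4148·(-5112))/4906016 = -1228149/613252.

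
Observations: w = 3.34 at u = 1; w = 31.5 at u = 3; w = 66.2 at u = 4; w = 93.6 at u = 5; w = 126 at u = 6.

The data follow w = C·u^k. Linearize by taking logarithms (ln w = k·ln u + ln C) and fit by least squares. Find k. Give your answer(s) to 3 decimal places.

k = 2.060

Let Y = ln w. Fitting Y = k·ln u + ln C by least squares:
Σln u = 5.8861, Σ(ln u)² = 8.9295, Σln w = 18.2240, Σln u·ln w = 25.5732.
Equations: 8.9295·k + 5.8861·ln C = 25.5732;  5.8861·k + 5·ln C = 18.2240.
Solving (det = 10.0010): k = 2.05959, ln C = 1.22020.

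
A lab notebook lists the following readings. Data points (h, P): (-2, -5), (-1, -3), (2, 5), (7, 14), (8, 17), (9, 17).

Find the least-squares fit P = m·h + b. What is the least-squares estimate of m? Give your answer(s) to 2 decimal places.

m = 2.07

Normal-equation sums: Σh·h = 203, Σh = 23, Σ1 = 6.
For AᵀP: Σh·P = 410, ΣP = 45.
Δ = 203·6 − 23² = 689.
m = (410·6 − 23·45)/689 = 1425/689; b = (203·45 − 23·410)/689 = -295/689.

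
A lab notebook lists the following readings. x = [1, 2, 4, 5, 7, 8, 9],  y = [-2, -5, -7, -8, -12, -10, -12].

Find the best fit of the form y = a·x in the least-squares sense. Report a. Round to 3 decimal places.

Compute the Gram sums: Σx·x = 240.
For Aᵀy: Σx·y = -352.
a = (-352)/240 = -1.46667.

a = -1.467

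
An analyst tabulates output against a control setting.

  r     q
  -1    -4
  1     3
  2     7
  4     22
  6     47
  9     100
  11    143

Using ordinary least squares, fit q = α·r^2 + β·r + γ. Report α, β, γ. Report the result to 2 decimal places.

α = 0.99, β = 2.29, γ = -1.87

Compute the Gram sums: Σr^2·r^2 = 22772, Σr^2·r = 2348, Σr^2 = 260, Σr·r = 260, Σr = 32, Σ1 = 7.
Moment sums: Σr^2·q = 27474, Σr·q = 2864, Σq = 318.
Normal equations: [[22772, 2348, 260]; [2348, 260, 32]; [260, 32, 7]]·[α, β, γ]ᵀ = [27474, 2864, 318]ᵀ.
Inverting the 3×3 Gram matrix, [α, β, γ]ᵀ = [127691/128688, 294055/128688, -20079/10724]ᵀ.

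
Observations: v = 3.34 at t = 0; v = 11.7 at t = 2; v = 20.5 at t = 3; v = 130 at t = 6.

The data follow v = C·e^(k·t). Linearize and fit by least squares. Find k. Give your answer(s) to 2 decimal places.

k = 0.61

Linearized form: ln v = k·t + ln C. From the 4 transformed points,
Σt = 11.0000, Σ(t)² = 49.0000, Σln v = 11.5535, Σt·ln v = 43.1857.
Normal system: [[49.0000, 11.0000]; [11.0000, 4]]·[k, ln C]ᵀ = [43.1857, 11.5535]ᵀ.
Slope k = (n·Σt·ln v − Σt·Σln v)/(n·Σ(t)² − (Σt)²) = (4·43.1857 − 11.0000·11.5535)/75.0000 = 0.60872; ln C = (Σln v − k·Σt)/n = 1.21440.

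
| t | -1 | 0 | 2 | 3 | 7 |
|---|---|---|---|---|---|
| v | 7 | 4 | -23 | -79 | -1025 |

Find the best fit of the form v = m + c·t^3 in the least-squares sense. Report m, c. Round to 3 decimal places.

Sums needed: Σ1 = 5, Σt^3 = 377, Σt^3·t^3 = 118443.
Moment sums: Σv = -1116, Σt^3·v = -353899.
Δ = 5·118443 − 377² = 450086.
m = ((-1116)·118443 − 377·(-353899))/450086 = 95195/34622; c = (5·(-353899) − 377·(-1116))/450086 = -103751/34622.

m = 2.750, c = -2.997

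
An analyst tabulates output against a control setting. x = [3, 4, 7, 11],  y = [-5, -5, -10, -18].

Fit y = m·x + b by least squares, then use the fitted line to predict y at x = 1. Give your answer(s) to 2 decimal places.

Entries of MᵀM: Σx·x = 195, Σx = 25, Σ1 = 4.
Right-hand side: Σx·y = -303, Σy = -38.
MᵀM·[m, b]ᵀ = Mᵀy becomes [[195, 25]; [25, 4]]·[m, b]ᵀ = [-303, -38]ᵀ.
Determinant 195·4 − 25² = 155.
m = ((-303)·4 − 25·(-38))/155 = -262/155; b = (195·(-38) − 25·(-303))/155 = 33/31.
At x = 1: ŷ = (-262/155)·(1) + (33/31)·(1) = -97/155.

ŷ = -0.63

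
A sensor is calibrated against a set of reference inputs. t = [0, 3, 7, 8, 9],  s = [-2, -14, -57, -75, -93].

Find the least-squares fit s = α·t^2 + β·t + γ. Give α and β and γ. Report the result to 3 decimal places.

With design matrix A, AᵀA = [[13139, 1611, 203]; [1611, 203, 27]; [203, 27, 5]] and Aᵀs = [-15252, -1878, -241]ᵀ.
Row-reducing yields α = -139/132, β = -345/572, γ = -1879/858.

α = -1.053, β = -0.603, γ = -2.190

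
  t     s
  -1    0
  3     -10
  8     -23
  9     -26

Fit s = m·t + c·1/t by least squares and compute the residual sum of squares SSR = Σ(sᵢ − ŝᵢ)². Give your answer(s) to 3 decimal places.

With design matrix A, AᵀA = [[155, 4]; [4, 5905/5184]] and Aᵀs = [-448, -655/72]ᵀ.
Eliminating c: (5905/5184)·(row 1) − 4·(row 2) gives (832331/5184)·m = (5905/5184)·(-448) − 4·(-655/72) = -76775/162, so m = -2456800/832331.
Then c = ((-655/72) − 4·(-2456800/832331))/(5905/5184) = 1979928/832331.
Residuals: -476872/832331, -1612886/832331, 263296/832331, 250602/832331; SSR = 3557400/832331.

SSR = 4.274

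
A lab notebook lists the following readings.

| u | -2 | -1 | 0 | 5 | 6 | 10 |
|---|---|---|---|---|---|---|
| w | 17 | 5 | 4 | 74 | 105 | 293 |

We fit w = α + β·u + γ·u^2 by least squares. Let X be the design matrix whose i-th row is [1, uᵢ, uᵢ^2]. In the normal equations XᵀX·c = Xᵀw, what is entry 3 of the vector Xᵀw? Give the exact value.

35003

Entry 3 ↔ basis u^2, so (Xᵀw)_{3} = Σᵢ (u^2)·wᵢ = (4)·(17) + (1)·(5) + (0)·(4) + (25)·(74) + (36)·(105) + (100)·(293) = 35003.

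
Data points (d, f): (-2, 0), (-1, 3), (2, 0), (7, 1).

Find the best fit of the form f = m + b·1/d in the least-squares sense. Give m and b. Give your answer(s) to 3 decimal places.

m = 0.679, b = -1.496

Setting ∂/∂m … = 0 gives: 4·m + (-6/7)·b = 4;  (-6/7)·m + (149/98)·b = -20/7.
(Σ1 = 4, Σ1/d = -6/7, Σ1/d·1/d = 149/98, Σf = 4, Σ1/d·f = -20/7.)
Δ = 4·(149/98) − (-6/7)² = 262/49.
m = (4·(149/98) − (-6/7)·(-20/7))/(262/49) = 89/131; b = (4·(-20/7) − (-6/7)·4)/(262/49) = -196/131.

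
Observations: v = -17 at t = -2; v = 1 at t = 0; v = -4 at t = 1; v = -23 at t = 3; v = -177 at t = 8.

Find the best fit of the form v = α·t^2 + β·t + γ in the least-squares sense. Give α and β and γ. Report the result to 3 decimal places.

α = -2.955, β = 1.659, γ = -1.214

Setting ∂/∂α … = 0 gives: 4194·α + 532·β + 78·γ = -11607;  532·α + 78·β + 10·γ = -1455;  78·α + 10·β + 5·γ = -220.
Inverting the 3×3 Gram matrix, [α, β, γ]ᵀ = [-21025/7114, 11805/7114, -4318/3557]ᵀ.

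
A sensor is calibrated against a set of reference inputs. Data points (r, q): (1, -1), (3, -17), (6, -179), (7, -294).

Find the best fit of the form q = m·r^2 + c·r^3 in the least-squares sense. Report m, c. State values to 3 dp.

Compute the Gram sums: Σr^2·r^2 = 3779, Σr^2·r^3 = 24827, Σr^3·r^3 = 165035.
And Σr^2·q = -21004, Σr^3·q = -139966.
AᵀA·[m, c]ᵀ = Aᵀq becomes [[3779, 24827]; [24827, 165035]]·[m, c]ᵀ = [-21004, -139966]ᵀ.
Eliminating c: 165035·(row 1) − 24827·(row 2) gives 7287336·m = 165035·(-21004) − 24827·(-139966) = 8540742, so m = 203351/173508.
Then c = ((-139966) − 24827·(203351/173508))/165035 = -177743/173508.

m = 1.172, c = -1.024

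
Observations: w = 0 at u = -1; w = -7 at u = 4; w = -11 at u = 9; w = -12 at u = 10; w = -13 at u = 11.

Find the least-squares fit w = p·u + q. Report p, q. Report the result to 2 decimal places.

Compute the Gram sums: Σu·u = 319, Σu = 33, Σ1 = 5.
For Mᵀw: Σu·w = -390, Σw = -43.
So MᵀM·[p, q]ᵀ = Mᵀw: [[319, 33]; [33, 5]]·[p, q]ᵀ = [-390, -43]ᵀ.
det = 319·5 − 33² = 506.
p = ((-390)·5 − 33·(-43))/506 = -531/506; q = (319·(-43) − 33·(-390))/506 = -77/46.

p = -1.05, q = -1.67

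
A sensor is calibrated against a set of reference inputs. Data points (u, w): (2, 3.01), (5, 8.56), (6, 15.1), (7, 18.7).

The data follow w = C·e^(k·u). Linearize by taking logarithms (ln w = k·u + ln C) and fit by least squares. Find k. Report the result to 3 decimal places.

Linearized form: ln w = k·u + ln C. From the 4 transformed points,
Sums: Σu = 20.0000, Σ(u)² = 114.0000, Σln w = 8.8923, Σu·ln w = 49.7272.
Normal system: [[114.0000, 20.0000]; [20.0000, 4]]·[k, ln C]ᵀ = [49.7272, 8.8923]ᵀ.
Δ = 114.0000·4 − (20.0000)² = 56.0000; k = (49.7272·4 − 20.0000·8.8923)/56.0000 = 0.37614, ln C = (114.0000·8.8923 − 20.0000·49.7272)/56.0000 = 0.34238.

k = 0.376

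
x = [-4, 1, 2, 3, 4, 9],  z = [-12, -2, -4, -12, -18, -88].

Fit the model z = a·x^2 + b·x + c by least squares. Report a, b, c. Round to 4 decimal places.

Entries of MᵀM: Σx^2·x^2 = 7171, Σx^2·x = 765, Σx^2 = 127, Σx·x = 127, Σx = 15, Σ1 = 6.
Moment sums: Σx^2·z = -7734, Σx·z = -862, Σz = -136.
Solving the 3×3 system (Gaussian elimination) gives a = -1, b = -149/179, c = 104/179.

a = -1.0000, b = -0.8324, c = 0.5810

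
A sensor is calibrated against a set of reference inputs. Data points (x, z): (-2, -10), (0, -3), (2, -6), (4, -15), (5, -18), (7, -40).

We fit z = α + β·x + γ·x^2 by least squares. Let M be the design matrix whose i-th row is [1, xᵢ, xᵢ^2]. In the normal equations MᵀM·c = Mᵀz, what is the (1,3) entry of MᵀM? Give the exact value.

98

Row 1 ↔ basis 1, column 3 ↔ basis x^2, so (MᵀM)_{1,3} = Σᵢ x^2 = (1)·(4) + (1)·(0) + (1)·(4) + (1)·(16) + (1)·(25) + (1)·(49) = 98.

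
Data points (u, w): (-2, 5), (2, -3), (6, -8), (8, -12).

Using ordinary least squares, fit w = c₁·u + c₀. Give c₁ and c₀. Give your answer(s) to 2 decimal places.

From the data, Σu·u = 108, Σu = 14, Σ1 = 4.
And Σu·w = -160, Σw = -18.
Determinant 108·4 − 14² = 236.
c₁ = ((-160)·4 − 14·(-18))/236 = -97/59; c₀ = (108·(-18) − 14·(-160))/236 = 74/59.

c₁ = -1.64, c₀ = 1.25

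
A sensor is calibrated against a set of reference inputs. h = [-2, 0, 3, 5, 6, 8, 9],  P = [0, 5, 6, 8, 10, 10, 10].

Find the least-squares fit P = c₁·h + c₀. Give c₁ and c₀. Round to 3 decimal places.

c₁ = 0.860, c₀ = 3.438

Forming XᵀX = [[219, 29]; [29, 7]] and XᵀP = [288, 49]ᵀ gives XᵀX·[c₁, c₀]ᵀ = XᵀP.
det = 219·7 − 29² = 692.
c₁ = (288·7 − 29·49)/692 = 595/692; c₀ = (219·49 − 29·288)/692 = 2379/692.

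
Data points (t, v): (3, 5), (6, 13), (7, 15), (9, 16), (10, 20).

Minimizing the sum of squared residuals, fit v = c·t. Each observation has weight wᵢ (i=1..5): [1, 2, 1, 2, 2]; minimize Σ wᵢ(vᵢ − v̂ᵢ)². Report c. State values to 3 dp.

c = 1.959

With design matrix A, AᵀWA = [[492]] and AᵀWv = [964]ᵀ.
c = 964/492 = 1.95935.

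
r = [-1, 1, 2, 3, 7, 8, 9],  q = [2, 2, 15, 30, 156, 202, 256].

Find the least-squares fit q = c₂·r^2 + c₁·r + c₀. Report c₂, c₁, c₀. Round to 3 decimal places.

Setting ∂/∂c₂ … = 0 gives: 13157·c₂ + 1619·c₁ + 209·c₀ = 41642;  1619·c₂ + 209·c₁ + 29·c₀ = 5132;  209·c₂ + 29·c₁ + 7·c₀ = 663.
(Σr^2·r^2 = 13157, Σr^2·r = 1619, Σr^2 = 209, Σr·r = 209, Σr = 29, Σ1 = 7, Σr^2·q = 41642, Σr·q = 5132, Σq = 663.)
Inverting the 3×3 Gram matrix, [c₂, c₁, c₀]ᵀ = [15355/5026, 4771/5026, -1094/2513]ᵀ.

c₂ = 3.055, c₁ = 0.949, c₀ = -0.435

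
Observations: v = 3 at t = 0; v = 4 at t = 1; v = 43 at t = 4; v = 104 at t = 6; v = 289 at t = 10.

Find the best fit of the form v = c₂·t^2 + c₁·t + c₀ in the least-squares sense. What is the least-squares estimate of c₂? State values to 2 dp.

The normal system AᵀA·[c₂, c₁, c₀]ᵀ = Aᵀv is [[11553, 1281, 153]; [1281, 153, 21]; [153, 21, 5]]·[c₂, c₁, c₀]ᵀ = [33336, 3690, 443]ᵀ.
Solving the 3×3 system (Gaussian elimination) gives c₂ = 15815/5236, c₁ = -1141/748, c₀ = 3379/1309.

c₂ = 3.02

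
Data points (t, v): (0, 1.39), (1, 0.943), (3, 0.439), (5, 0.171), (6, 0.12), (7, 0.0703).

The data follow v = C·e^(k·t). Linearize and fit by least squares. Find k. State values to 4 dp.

Linearized form: ln v = k·t + ln C. From the 6 transformed points,
XᵀX = [[120.0000, 22.0000]; [22.0000, 6]], rhs = [-42.6654, -7.0940]ᵀ  (here Σt = 22.0000, Σ(t)² = 120.0000, Σln v = -7.0940, Σt·ln v = -42.6654).
Solving (det = 236.0000): k = -0.42341, ln C = 0.37017.

k = -0.4234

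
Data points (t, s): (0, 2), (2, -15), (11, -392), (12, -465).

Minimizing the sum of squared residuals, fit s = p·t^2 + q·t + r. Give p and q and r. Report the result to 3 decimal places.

The normal equations are: 35393·p + 3067·q + 269·r = -114452;  3067·p + 269·q + 25·r = -9922;  269·p + 25·q + 4·r = -870.
(Σt^2·t^2 = 35393, Σt^2·t = 3067, Σt^2 = 269, Σt·t = 269, Σt = 25, Σ1 = 4, Σt^2·s = -114452, Σt·s = -9922, Σs = -870.)
Inverting the 3×3 Gram matrix, [p, q, r]ᵀ = [-62231/20388, -46061/20388, 6421/3398]ᵀ.

p = -3.052, q = -2.259, r = 1.890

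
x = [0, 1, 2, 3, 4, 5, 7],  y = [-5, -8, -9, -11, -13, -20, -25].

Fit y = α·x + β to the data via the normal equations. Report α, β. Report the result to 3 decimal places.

With design matrix M, MᵀM = [[104, 22]; [22, 7]] and Mᵀy = [-386, -91]ᵀ.
Eliminating β: 7·(row 1) − 22·(row 2) gives 244·α = 7·(-386) − 22·(-91) = -700, so α = -175/61.
Then β = ((-91) − 22·(-175/61))/7 = -243/61.

α = -2.869, β = -3.984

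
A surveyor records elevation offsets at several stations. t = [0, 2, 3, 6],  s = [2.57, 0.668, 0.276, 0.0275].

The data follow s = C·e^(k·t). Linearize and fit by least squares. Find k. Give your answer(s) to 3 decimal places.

Taking logs, ln s = k·t + ln C, so regress ln s on t.
XᵀX = [[49.0000, 11.0000]; [11.0000, 4]], rhs = [-26.2304, -4.3405]ᵀ  (here Σt = 11.0000, Σ(t)² = 49.0000, Σln s = -4.3405, Σt·ln s = -26.2304).
Solving (det = 75.0000): k = -0.76235, ln C = 1.01134.

k = -0.762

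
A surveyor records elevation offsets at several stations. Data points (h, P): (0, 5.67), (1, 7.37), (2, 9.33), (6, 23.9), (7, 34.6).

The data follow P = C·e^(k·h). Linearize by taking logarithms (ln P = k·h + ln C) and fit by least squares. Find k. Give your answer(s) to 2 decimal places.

k = 0.25

Let Y = ln P. Fitting Y = k·h + ln C by least squares:
XᵀX = [[90.0000, 16.0000]; [16.0000, 5]], rhs = [50.3141, 12.6836]ᵀ  (here Σh = 16.0000, Σ(h)² = 90.0000, Σln P = 12.6836, Σh·ln P = 50.3141).
Slope k = (n·Σh·ln P − Σh·Σln P)/(n·Σ(h)² − (Σh)²) = (5·50.3141 − 16.0000·12.6836)/194.0000 = 0.25069; ln C = (Σln P − k·Σh)/n = 1.73451.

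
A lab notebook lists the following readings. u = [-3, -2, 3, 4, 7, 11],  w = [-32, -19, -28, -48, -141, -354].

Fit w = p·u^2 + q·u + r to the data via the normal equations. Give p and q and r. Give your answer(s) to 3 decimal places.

The normal system MᵀM·[p, q, r]ᵀ = Mᵀw is [[17476, 1730, 208]; [1730, 208, 20]; [208, 20, 6]]·[p, q, r]ᵀ = [-51127, -5023, -622]ᵀ.
Inverting the 3×3 Gram matrix, [p, q, r]ᵀ = [-1680907/564234, 553571/564234, -344342/94039]ᵀ.

p = -2.979, q = 0.981, r = -3.662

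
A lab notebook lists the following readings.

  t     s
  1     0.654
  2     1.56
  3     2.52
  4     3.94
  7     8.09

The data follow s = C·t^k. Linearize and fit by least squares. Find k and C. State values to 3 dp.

With ln sᵢ as the transformed response and ln tᵢ as the regressor:
Σln t = 5.1240, Σ(ln t)² = 7.3958, Σln s = 4.4061, Σln t·ln s = 7.2927.
Normal system: [[7.3958, 5.1240]; [5.1240, 5]]·[k, ln C]ᵀ = [7.2927, 4.4061]ᵀ.
Solving (det = 10.7239): k = 1.29492, ln C = -0.44581, so C = exp(-0.44581) = 0.64031.

k = 1.295, C = 0.640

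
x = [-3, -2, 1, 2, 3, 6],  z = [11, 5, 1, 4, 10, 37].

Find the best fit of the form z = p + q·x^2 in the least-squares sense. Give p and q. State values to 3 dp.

Sums needed: Σ1 = 6, Σx^2 = 63, Σx^2·x^2 = 1491.
Moment sums: Σz = 68, Σx^2·z = 1558.
AᵀA·[p, q]ᵀ = Aᵀz becomes [[6, 63]; [63, 1491]]·[p, q]ᵀ = [68, 1558]ᵀ.
Δ = 6·1491 − 63² = 4977.
p = (68·1491 − 63·1558)/4977 = 154/237; q = (6·1558 − 63·68)/4977 = 1688/1659.

p = 0.650, q = 1.017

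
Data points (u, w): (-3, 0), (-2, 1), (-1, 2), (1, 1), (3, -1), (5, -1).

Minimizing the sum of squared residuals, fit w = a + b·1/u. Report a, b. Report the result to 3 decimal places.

a = 0.295, b = -0.774

From the data, Σ1 = 6, Σ1/u = -3/10, Σ1/u·1/u = 2261/900.
Moment sums: Σw = 2, Σ1/u·w = -61/30.
Normal equations: [[6, -3/10]; [-3/10, 2261/900]]·[a, b]ᵀ = [2, -61/30]ᵀ.
det = 6·(2261/900) − (-3/10)² = 899/60.
a = (2·(2261/900) − (-3/10)·(-61/30))/(899/60) = 137/465; b = (6·(-61/30) − (-3/10)·2)/(899/60) = -24/31.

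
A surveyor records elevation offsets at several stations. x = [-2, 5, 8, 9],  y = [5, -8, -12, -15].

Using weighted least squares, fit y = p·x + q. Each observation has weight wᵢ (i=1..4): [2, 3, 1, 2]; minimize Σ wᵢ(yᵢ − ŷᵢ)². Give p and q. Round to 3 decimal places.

Forming MᵀWM = [[309, 37]; [37, 8]] and MᵀWy = [-506, -56]ᵀ gives MᵀWM·[p, q]ᵀ = MᵀWy.
Δ = 309·8 − 37² = 1103.
p = ((-506)·8 − 37·(-56))/1103 = -1976/1103; q = (309·(-56) − 37·(-506))/1103 = 1418/1103.

p = -1.791, q = 1.286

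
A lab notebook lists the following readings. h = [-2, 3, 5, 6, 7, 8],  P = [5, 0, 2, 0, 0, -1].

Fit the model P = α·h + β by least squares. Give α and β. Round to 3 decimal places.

α = -0.534, β = 3.405

Setting ∂/∂α … = 0 gives: 187·α + 27·β = -8;  27·α + 6·β = 6.
det = 187·6 − 27² = 393.
α = ((-8)·6 − 27·6)/393 = -70/131; β = (187·6 − 27·(-8))/393 = 446/131.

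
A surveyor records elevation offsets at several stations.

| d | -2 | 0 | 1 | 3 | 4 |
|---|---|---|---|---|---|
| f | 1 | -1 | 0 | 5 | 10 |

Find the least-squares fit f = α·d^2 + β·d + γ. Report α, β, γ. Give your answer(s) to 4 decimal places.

α = 0.6212, β = 0.2273, γ = -1.0000

Sums needed: Σd^2·d^2 = 354, Σd^2·d = 84, Σd^2 = 30, Σd·d = 30, Σd = 6, Σ1 = 5.
Right-hand side: Σd^2·f = 209, Σd·f = 53, Σf = 15.
Solving the 3×3 system (Gaussian elimination) gives α = 41/66, β = 5/22, γ = -1.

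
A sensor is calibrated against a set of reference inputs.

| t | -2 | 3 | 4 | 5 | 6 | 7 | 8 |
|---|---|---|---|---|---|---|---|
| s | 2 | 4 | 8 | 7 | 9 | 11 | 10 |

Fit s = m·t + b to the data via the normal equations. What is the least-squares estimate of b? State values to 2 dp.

b = 3.23

Compute the Gram sums: Σt·t = 203, Σt = 31, Σ1 = 7.
Right-hand side: Σt·s = 286, Σs = 51.
MᵀM·[m, b]ᵀ = Mᵀs becomes [[203, 31]; [31, 7]]·[m, b]ᵀ = [286, 51]ᵀ.
det = 203·7 − 31² = 460.
m = (286·7 − 31·51)/460 = 421/460; b = (203·51 − 31·286)/460 = 1487/460.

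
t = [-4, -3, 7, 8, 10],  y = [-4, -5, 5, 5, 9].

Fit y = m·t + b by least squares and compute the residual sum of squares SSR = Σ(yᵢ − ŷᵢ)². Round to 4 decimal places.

With design matrix A, AᵀA = [[238, 18]; [18, 5]] and Aᵀy = [196, 10]ᵀ.
det = 238·5 − 18² = 866.
m = (196·5 − 18·10)/866 = 400/433; b = (238·10 − 18·196)/866 = -574/433.
Residuals: 442/433, -391/433, -61/433, -461/433, 471/433; SSR = 1816/433.

SSR = 4.1940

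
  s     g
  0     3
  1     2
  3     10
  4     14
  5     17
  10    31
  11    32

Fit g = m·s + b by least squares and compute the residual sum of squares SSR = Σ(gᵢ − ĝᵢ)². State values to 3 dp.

Forming XᵀX = [[272, 34]; [34, 7]] and Xᵀg = [835, 109]ᵀ gives XᵀX·[m, b]ᵀ = Xᵀg.
det = 272·7 − 34² = 748.
m = (835·7 − 34·109)/748 = 2139/748; b = (272·109 − 34·835)/748 = 37/22.
Residuals: 29/22, -1901/748, -195/748, 329/374, 763/748, 135/187, -851/748; SSR = 8897/748.

SSR = 11.894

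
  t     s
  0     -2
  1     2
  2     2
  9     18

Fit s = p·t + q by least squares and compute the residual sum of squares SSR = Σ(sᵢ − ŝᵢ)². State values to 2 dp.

The normal equations are: 86·p + 12·q = 168;  12·p + 4·q = 20.
(Σt·t = 86, Σt = 12, Σ1 = 4, Σt·s = 168, Σs = 20.)
det = 86·4 − 12² = 200.
p = (168·4 − 12·20)/200 = 54/25; q = (86·20 − 12·168)/200 = -37/25.
Residuals: -13/25, 33/25, -21/25, 1/25; SSR = 68/25.

SSR = 2.72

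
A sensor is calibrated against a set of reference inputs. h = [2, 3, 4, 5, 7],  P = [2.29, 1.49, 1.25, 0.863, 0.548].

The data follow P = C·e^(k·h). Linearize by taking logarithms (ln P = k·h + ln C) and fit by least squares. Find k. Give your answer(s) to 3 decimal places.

k = -0.280

Let Y = ln P. Fitting Y = k·h + ln C by least squares:
Σh = 21.0000, Σ(h)² = 103.0000, Σln P = 0.7017, Σh·ln P = -1.2011.
Equations: 103.0000·k + 21.0000·ln C = -1.2011;  21.0000·k + 5·ln C = 0.7017.
Slope k = (n·Σh·ln P − Σh·Σln P)/(n·Σ(h)² − (Σh)²) = (5·-1.2011 − 21.0000·0.7017)/74.0000 = -0.28027; ln C = (Σln P − k·Σh)/n = 1.31746.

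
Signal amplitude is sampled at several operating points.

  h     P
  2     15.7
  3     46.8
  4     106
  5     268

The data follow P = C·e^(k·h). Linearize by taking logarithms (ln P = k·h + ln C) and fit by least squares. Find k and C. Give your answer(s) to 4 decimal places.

k = 0.9330, C = 2.5809

Linearized form: ln P = k·h + ln C. From the 4 transformed points,
Σh = 14.0000, Σ(h)² = 54.0000, Σln P = 16.8540, Σh·ln P = 63.6537.
Equations: 54.0000·k + 14.0000·ln C = 63.6537;  14.0000·k + 4·ln C = 16.8540.
Δ = 54.0000·4 − (14.0000)² = 20.0000; k = (63.6537·4 − 14.0000·16.8540)/20.0000 = 0.93295, ln C = (54.0000·16.8540 − 14.0000·63.6537)/20.0000 = 0.94816, so C = exp(0.94816) = 2.58094.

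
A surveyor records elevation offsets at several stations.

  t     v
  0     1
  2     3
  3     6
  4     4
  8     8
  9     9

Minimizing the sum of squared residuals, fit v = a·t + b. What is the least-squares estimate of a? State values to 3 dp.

Entries of XᵀX: Σt·t = 174, Σt = 26, Σ1 = 6.
For Xᵀv: Σt·v = 185, Σv = 31.
det = 174·6 − 26² = 368.
a = (185·6 − 26·31)/368 = 19/23; b = (174·31 − 26·185)/368 = 73/46.

a = 0.826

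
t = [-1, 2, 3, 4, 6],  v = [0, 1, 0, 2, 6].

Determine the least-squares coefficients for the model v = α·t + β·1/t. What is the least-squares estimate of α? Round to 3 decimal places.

α = 0.802

The normal system AᵀA·[α, β]ᵀ = Aᵀv is [[66, 5]; [5, 209/144]]·[α, β]ᵀ = [46, 2]ᵀ.
Eliminating β: (209/144)·(row 1) − 5·(row 2) gives (1699/24)·α = (209/144)·46 − 5·2 = 4087/72, so α = 4087/5097.
Then β = (2 − 5·(4087/5097))/(209/144) = -2352/1699.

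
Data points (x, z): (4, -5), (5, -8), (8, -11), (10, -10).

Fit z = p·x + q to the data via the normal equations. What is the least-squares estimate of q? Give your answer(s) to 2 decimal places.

q = -3.01

The normal system MᵀM·[p, q]ᵀ = Mᵀz is [[205, 27]; [27, 4]]·[p, q]ᵀ = [-248, -34]ᵀ.
Δ = 205·4 − 27² = 91.
p = ((-248)·4 − 27·(-34))/91 = -74/91; q = (205·(-34) − 27·(-248))/91 = -274/91.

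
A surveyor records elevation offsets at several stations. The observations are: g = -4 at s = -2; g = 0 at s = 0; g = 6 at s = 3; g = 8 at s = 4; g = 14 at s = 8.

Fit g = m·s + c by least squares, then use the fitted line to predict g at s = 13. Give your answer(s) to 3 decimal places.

With design matrix X, XᵀX = [[93, 13]; [13, 5]] and Xᵀg = [170, 24]ᵀ.
Determinant 93·5 − 13² = 296.
m = (170·5 − 13·24)/296 = 269/148; c = (93·24 − 13·170)/296 = 11/148.
At s = 13: ĝ = (269/148)·(13) + (11/148)·(1) = 877/37.

ĝ = 23.703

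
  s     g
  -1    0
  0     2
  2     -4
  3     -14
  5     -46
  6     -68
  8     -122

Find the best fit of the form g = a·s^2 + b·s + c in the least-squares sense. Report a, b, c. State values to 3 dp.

a = -2.002, b = 0.403, c = 2.436

Setting ∂/∂a … = 0 gives: 6115·a + 887·b + 139·c = -11548;  887·a + 139·b + 23·c = -1664;  139·a + 23·b + 7·c = -252.
(Σs^2·s^2 = 6115, Σs^2·s = 887, Σs^2 = 139, Σs·s = 139, Σs = 23, Σ1 = 7, Σs^2·g = -11548, Σs·g = -1664, Σg = -252.)
Inverting the 3×3 Gram matrix, [a, b, c]ᵀ = [-897/448, 541/1344, 1637/672]ᵀ.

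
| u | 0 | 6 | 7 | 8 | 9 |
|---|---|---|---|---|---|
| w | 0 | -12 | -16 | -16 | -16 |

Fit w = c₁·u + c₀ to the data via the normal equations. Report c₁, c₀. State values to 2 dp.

Forming XᵀX = [[230, 30]; [30, 5]] and Xᵀw = [-456, -60]ᵀ gives XᵀX·[c₁, c₀]ᵀ = Xᵀw.
det = 230·5 − 30² = 250.
c₁ = ((-456)·5 − 30·(-60))/250 = -48/25; c₀ = (230·(-60) − 30·(-456))/250 = -12/25.

c₁ = -1.92, c₀ = -0.48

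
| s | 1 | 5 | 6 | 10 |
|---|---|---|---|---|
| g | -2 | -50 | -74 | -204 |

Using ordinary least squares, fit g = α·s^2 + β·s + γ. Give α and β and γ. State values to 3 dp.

Setting ∂/∂α … = 0 gives: 11922·α + 1342·β + 162·γ = -24316;  1342·α + 162·β + 22·γ = -2736;  162·α + 22·β + 4·γ = -330.
Solving the 3×3 system (Gaussian elimination) gives α = -41/20, β = 71/820, γ = 2/41.

α = -2.050, β = 0.087, γ = 0.049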